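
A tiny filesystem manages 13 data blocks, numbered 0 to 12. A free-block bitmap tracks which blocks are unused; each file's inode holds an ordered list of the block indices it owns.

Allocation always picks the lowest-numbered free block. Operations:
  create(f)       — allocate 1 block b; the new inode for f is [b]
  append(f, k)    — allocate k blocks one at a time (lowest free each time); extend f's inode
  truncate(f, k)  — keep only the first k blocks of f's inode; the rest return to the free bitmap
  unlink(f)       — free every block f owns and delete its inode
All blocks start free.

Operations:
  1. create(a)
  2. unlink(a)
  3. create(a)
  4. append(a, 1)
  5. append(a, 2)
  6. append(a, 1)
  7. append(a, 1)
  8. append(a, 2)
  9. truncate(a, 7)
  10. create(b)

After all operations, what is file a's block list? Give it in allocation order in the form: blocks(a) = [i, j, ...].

blocks(a) = [0, 1, 2, 3, 4, 5, 6]

after create(a) → a:[0]  free=[F............]
after unlink(a) →   free=[.............]
after create(a) → a:[0]  free=[F............]
after append(a, 1) → a:[0, 1]  free=[FF...........]
after append(a, 2) → a:[0, 1, 2, 3]  free=[FFFF.........]
after append(a, 1) → a:[0, 1, 2, 3, 4]  free=[FFFFF........]
after append(a, 1) → a:[0, 1, 2, 3, 4, 5]  free=[FFFFFF.......]
after append(a, 2) → a:[0, 1, 2, 3, 4, 5, 6, 7]  free=[FFFFFFFF.....]
after truncate(a, 7) → a:[0, 1, 2, 3, 4, 5, 6]  free=[FFFFFFF......]
after create(b) → a:[0, 1, 2, 3, 4, 5, 6], b:[7]  free=[FFFFFFFF.....]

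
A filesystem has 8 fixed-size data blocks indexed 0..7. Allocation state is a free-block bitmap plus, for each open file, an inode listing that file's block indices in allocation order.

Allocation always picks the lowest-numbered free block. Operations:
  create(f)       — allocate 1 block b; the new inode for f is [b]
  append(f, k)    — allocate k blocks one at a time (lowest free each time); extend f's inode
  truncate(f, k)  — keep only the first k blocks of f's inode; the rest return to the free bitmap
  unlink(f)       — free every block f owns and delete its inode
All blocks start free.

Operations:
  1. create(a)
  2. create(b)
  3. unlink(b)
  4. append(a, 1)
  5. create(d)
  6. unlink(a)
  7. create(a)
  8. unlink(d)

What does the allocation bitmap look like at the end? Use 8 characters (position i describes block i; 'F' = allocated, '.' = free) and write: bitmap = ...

bitmap = F.......

create(a): bitmap=F....... | a=[0]
create(b): bitmap=FF...... | a=[0] b=[1]
unlink(b): bitmap=F....... | a=[0]
append(a, 1): bitmap=FF...... | a=[0, 1]
create(d): bitmap=FFF..... | a=[0, 1] d=[2]
unlink(a): bitmap=..F..... | d=[2]
create(a): bitmap=F.F..... | a=[0] d=[2]
unlink(d): bitmap=F....... | a=[0]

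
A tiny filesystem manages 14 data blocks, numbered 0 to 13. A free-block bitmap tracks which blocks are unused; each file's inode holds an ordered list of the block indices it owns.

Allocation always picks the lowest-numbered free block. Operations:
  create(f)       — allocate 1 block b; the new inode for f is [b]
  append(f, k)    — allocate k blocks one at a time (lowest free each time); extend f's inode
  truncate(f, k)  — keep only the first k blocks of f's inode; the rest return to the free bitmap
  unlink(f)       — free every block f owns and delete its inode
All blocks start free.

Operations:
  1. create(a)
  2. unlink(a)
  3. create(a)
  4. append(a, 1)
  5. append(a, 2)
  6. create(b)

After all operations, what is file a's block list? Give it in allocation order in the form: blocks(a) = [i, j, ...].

  1. create(a)  ⇒  F.............  {a→[0]}
  2. unlink(a)  ⇒  ..............  {}
  3. create(a)  ⇒  F.............  {a→[0]}
  4. append(a, 1)  ⇒  FF............  {a→[0, 1]}
  5. append(a, 2)  ⇒  FFFF..........  {a→[0, 1, 2, 3]}
  6. create(b)  ⇒  FFFFF.........  {a→[0, 1, 2, 3]; b→[4]}

blocks(a) = [0, 1, 2, 3]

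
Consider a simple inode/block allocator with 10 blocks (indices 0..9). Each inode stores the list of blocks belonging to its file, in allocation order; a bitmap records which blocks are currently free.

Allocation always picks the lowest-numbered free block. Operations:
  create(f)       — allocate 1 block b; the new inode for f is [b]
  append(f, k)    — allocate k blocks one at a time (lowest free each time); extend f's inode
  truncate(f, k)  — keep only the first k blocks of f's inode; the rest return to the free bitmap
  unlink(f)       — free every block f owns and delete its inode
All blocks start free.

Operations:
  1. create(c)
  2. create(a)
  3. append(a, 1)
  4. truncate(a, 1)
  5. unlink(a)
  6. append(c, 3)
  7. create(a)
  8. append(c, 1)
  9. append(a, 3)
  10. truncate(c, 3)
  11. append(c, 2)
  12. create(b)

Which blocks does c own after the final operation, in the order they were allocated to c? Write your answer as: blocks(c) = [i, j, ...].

  1. create(c)  ⇒  F.........  {c→[0]}
  2. create(a)  ⇒  FF........  {a→[1]; c→[0]}
  3. append(a, 1)  ⇒  FFF.......  {a→[1, 2]; c→[0]}
  4. truncate(a, 1)  ⇒  FF........  {a→[1]; c→[0]}
  5. unlink(a)  ⇒  F.........  {c→[0]}
  6. append(c, 3)  ⇒  FFFF......  {c→[0, 1, 2, 3]}
  7. create(a)  ⇒  FFFFF.....  {a→[4]; c→[0, 1, 2, 3]}
  8. append(c, 1)  ⇒  FFFFFF....  {a→[4]; c→[0, 1, 2, 3, 5]}
  9. append(a, 3)  ⇒  FFFFFFFFF.  {a→[4, 6, 7, 8]; c→[0, 1, 2, 3, 5]}
  10. truncate(c, 3)  ⇒  FFF.F.FFF.  {a→[4, 6, 7, 8]; c→[0, 1, 2]}
  11. append(c, 2)  ⇒  FFFFFFFFF.  {a→[4, 6, 7, 8]; c→[0, 1, 2, 3, 5]}
  12. create(b)  ⇒  FFFFFFFFFF  {a→[4, 6, 7, 8]; b→[9]; c→[0, 1, 2, 3, 5]}

blocks(c) = [0, 1, 2, 3, 5]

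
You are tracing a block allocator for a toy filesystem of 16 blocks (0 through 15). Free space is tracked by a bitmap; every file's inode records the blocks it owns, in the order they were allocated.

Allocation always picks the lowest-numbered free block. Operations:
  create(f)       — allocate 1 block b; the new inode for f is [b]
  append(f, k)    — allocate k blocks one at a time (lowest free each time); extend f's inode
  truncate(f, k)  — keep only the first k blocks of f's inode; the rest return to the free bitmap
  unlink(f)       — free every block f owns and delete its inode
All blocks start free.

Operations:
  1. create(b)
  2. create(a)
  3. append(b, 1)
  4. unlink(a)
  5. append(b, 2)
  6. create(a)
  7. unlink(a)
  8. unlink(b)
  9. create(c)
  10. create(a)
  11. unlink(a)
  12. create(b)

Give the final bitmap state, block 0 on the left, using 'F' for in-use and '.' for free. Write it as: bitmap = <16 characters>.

bitmap = FF..............

[1] create(b) — b=0 (map F...............)
[2] create(a) — a=1 b=0 (map FF..............)
[3] append(b, 1) — a=1 b=0,2 (map FFF.............)
[4] unlink(a) — b=0,2 (map F.F.............)
[5] append(b, 2) — b=0,2,1,3 (map FFFF............)
[6] create(a) — a=4 b=0,2,1,3 (map FFFFF...........)
[7] unlink(a) — b=0,2,1,3 (map FFFF............)
[8] unlink(b) —  (map ................)
[9] create(c) — c=0 (map F...............)
[10] create(a) — a=1 c=0 (map FF..............)
[11] unlink(a) — c=0 (map F...............)
[12] create(b) — b=1 c=0 (map FF..............)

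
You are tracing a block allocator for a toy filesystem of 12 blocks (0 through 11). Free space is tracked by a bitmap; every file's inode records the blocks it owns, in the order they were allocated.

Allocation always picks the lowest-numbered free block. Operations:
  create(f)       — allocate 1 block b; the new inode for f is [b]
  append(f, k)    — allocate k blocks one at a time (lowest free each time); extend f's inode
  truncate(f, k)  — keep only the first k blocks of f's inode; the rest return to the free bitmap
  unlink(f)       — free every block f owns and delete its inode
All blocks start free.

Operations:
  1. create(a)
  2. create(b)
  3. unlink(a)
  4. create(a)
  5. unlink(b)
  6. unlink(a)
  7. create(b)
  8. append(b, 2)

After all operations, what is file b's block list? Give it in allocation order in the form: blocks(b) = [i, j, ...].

after create(a) → a:[0]  free=[F...........]
after create(b) → a:[0], b:[1]  free=[FF..........]
after unlink(a) → b:[1]  free=[.F..........]
after create(a) → a:[0], b:[1]  free=[FF..........]
after unlink(b) → a:[0]  free=[F...........]
after unlink(a) →   free=[............]
after create(b) → b:[0]  free=[F...........]
after append(b, 2) → b:[0, 1, 2]  free=[FFF.........]

blocks(b) = [0, 1, 2]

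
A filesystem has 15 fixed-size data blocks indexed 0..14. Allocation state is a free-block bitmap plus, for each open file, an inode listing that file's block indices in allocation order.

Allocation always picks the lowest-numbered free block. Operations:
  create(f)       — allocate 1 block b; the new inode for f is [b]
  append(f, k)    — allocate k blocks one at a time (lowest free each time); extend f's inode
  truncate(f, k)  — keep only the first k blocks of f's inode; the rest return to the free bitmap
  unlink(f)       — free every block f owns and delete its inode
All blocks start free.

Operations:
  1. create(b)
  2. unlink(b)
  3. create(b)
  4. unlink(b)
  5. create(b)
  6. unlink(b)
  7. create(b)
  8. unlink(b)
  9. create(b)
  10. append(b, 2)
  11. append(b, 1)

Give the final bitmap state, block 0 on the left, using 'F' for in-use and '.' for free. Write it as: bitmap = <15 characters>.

bitmap = FFFF...........

after create(b) → b:[0]  free=[F..............]
after unlink(b) →   free=[...............]
after create(b) → b:[0]  free=[F..............]
after unlink(b) →   free=[...............]
after create(b) → b:[0]  free=[F..............]
after unlink(b) →   free=[...............]
after create(b) → b:[0]  free=[F..............]
after unlink(b) →   free=[...............]
after create(b) → b:[0]  free=[F..............]
after append(b, 2) → b:[0, 1, 2]  free=[FFF............]
after append(b, 1) → b:[0, 1, 2, 3]  free=[FFFF...........]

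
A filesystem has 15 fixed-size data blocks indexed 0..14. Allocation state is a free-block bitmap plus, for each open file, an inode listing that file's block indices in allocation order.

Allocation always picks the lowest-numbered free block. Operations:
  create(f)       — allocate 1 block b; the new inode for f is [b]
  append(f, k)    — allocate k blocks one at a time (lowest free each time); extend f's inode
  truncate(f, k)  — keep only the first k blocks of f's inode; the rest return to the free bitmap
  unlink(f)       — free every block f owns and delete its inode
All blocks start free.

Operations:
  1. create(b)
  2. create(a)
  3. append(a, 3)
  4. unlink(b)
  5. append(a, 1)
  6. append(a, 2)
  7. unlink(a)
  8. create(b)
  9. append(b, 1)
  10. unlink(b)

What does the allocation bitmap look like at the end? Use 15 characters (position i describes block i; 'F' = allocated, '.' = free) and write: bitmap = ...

[1] create(b) — b=0 (map F..............)
[2] create(a) — a=1 b=0 (map FF.............)
[3] append(a, 3) — a=1,2,3,4 b=0 (map FFFFF..........)
[4] unlink(b) — a=1,2,3,4 (map .FFFF..........)
[5] append(a, 1) — a=1,2,3,4,0 (map FFFFF..........)
[6] append(a, 2) — a=1,2,3,4,0,5,6 (map FFFFFFF........)
[7] unlink(a) —  (map ...............)
[8] create(b) — b=0 (map F..............)
[9] append(b, 1) — b=0,1 (map FF.............)
[10] unlink(b) —  (map ...............)

bitmap = ...............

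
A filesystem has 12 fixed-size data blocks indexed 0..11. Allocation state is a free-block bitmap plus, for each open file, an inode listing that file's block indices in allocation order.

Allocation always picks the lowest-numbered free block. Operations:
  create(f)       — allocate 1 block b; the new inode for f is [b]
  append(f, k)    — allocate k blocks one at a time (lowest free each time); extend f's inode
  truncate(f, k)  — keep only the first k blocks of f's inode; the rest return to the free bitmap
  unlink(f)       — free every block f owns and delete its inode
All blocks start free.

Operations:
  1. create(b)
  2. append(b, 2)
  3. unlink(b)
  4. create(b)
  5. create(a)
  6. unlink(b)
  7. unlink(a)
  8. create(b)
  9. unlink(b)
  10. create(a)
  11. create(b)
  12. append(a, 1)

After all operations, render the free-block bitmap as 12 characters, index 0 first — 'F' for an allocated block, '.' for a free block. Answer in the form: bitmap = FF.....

  1. create(b)  ⇒  F...........  {b→[0]}
  2. append(b, 2)  ⇒  FFF.........  {b→[0, 1, 2]}
  3. unlink(b)  ⇒  ............  {}
  4. create(b)  ⇒  F...........  {b→[0]}
  5. create(a)  ⇒  FF..........  {a→[1]; b→[0]}
  6. unlink(b)  ⇒  .F..........  {a→[1]}
  7. unlink(a)  ⇒  ............  {}
  8. create(b)  ⇒  F...........  {b→[0]}
  9. unlink(b)  ⇒  ............  {}
  10. create(a)  ⇒  F...........  {a→[0]}
  11. create(b)  ⇒  FF..........  {a→[0]; b→[1]}
  12. append(a, 1)  ⇒  FFF.........  {a→[0, 2]; b→[1]}

bitmap = FFF.........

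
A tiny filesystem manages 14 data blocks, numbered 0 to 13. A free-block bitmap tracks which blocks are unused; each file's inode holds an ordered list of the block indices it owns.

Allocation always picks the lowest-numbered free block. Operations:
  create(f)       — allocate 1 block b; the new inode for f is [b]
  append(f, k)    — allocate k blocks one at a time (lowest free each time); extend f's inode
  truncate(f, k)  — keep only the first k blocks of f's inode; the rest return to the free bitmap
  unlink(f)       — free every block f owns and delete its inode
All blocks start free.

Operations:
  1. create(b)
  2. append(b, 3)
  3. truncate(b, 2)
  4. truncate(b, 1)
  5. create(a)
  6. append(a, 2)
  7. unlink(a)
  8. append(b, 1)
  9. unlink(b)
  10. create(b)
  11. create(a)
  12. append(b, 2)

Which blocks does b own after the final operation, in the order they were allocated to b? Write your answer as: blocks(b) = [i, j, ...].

blocks(b) = [0, 2, 3]

  1. create(b)  ⇒  F.............  {b→[0]}
  2. append(b, 3)  ⇒  FFFF..........  {b→[0, 1, 2, 3]}
  3. truncate(b, 2)  ⇒  FF............  {b→[0, 1]}
  4. truncate(b, 1)  ⇒  F.............  {b→[0]}
  5. create(a)  ⇒  FF............  {a→[1]; b→[0]}
  6. append(a, 2)  ⇒  FFFF..........  {a→[1, 2, 3]; b→[0]}
  7. unlink(a)  ⇒  F.............  {b→[0]}
  8. append(b, 1)  ⇒  FF............  {b→[0, 1]}
  9. unlink(b)  ⇒  ..............  {}
  10. create(b)  ⇒  F.............  {b→[0]}
  11. create(a)  ⇒  FF............  {a→[1]; b→[0]}
  12. append(b, 2)  ⇒  FFFF..........  {a→[1]; b→[0, 2, 3]}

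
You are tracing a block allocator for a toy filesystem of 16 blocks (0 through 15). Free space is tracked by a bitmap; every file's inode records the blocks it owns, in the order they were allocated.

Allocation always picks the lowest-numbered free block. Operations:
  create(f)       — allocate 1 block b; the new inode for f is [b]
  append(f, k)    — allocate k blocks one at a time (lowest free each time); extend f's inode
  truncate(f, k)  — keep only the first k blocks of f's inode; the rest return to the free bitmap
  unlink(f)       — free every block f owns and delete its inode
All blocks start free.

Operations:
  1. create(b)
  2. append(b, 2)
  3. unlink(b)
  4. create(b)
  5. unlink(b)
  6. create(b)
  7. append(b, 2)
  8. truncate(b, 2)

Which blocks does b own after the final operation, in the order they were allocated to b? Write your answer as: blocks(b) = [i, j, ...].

blocks(b) = [0, 1]

after create(b) → b:[0]  free=[F...............]
after append(b, 2) → b:[0, 1, 2]  free=[FFF.............]
after unlink(b) →   free=[................]
after create(b) → b:[0]  free=[F...............]
after unlink(b) →   free=[................]
after create(b) → b:[0]  free=[F...............]
after append(b, 2) → b:[0, 1, 2]  free=[FFF.............]
after truncate(b, 2) → b:[0, 1]  free=[FF..............]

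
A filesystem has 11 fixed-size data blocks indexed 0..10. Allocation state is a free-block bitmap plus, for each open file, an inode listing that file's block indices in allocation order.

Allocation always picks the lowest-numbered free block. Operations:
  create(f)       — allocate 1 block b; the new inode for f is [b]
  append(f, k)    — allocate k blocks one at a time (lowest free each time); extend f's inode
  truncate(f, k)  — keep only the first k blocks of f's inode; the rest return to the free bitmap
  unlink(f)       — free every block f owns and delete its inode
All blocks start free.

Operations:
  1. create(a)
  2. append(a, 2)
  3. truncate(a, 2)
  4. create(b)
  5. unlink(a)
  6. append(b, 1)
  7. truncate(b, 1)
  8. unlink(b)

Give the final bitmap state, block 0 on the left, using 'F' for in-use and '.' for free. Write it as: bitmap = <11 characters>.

  1. create(a)  ⇒  F..........  {a→[0]}
  2. append(a, 2)  ⇒  FFF........  {a→[0, 1, 2]}
  3. truncate(a, 2)  ⇒  FF.........  {a→[0, 1]}
  4. create(b)  ⇒  FFF........  {a→[0, 1]; b→[2]}
  5. unlink(a)  ⇒  ..F........  {b→[2]}
  6. append(b, 1)  ⇒  F.F........  {b→[2, 0]}
  7. truncate(b, 1)  ⇒  ..F........  {b→[2]}
  8. unlink(b)  ⇒  ...........  {}

bitmap = ...........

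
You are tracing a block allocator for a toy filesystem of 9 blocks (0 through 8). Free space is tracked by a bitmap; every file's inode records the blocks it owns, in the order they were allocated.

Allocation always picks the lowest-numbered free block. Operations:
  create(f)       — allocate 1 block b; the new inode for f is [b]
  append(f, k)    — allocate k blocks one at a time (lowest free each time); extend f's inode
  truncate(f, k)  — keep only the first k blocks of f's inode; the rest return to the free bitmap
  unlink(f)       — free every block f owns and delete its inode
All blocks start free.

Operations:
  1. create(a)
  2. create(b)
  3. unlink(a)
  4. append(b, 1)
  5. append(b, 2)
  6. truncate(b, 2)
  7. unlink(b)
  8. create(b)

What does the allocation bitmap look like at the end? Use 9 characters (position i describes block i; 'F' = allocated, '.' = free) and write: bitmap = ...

bitmap = F........

after create(a) → a:[0]  free=[F........]
after create(b) → a:[0], b:[1]  free=[FF.......]
after unlink(a) → b:[1]  free=[.F.......]
after append(b, 1) → b:[1, 0]  free=[FF.......]
after append(b, 2) → b:[1, 0, 2, 3]  free=[FFFF.....]
after truncate(b, 2) → b:[1, 0]  free=[FF.......]
after unlink(b) →   free=[.........]
after create(b) → b:[0]  free=[F........]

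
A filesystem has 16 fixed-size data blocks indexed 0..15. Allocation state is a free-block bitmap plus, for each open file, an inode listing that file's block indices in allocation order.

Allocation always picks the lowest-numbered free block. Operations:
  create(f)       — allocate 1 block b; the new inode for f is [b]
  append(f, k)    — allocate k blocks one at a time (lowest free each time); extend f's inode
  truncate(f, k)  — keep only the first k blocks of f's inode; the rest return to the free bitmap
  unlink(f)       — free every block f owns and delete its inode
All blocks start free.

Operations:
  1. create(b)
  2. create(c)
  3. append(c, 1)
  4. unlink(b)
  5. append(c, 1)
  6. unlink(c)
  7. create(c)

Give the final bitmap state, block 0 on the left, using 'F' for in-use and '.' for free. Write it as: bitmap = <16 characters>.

create(b): bitmap=F............... | b=[0]
create(c): bitmap=FF.............. | b=[0] c=[1]
append(c, 1): bitmap=FFF............. | b=[0] c=[1, 2]
unlink(b): bitmap=.FF............. | c=[1, 2]
append(c, 1): bitmap=FFF............. | c=[1, 2, 0]
unlink(c): bitmap=................ | 
create(c): bitmap=F............... | c=[0]

bitmap = F...............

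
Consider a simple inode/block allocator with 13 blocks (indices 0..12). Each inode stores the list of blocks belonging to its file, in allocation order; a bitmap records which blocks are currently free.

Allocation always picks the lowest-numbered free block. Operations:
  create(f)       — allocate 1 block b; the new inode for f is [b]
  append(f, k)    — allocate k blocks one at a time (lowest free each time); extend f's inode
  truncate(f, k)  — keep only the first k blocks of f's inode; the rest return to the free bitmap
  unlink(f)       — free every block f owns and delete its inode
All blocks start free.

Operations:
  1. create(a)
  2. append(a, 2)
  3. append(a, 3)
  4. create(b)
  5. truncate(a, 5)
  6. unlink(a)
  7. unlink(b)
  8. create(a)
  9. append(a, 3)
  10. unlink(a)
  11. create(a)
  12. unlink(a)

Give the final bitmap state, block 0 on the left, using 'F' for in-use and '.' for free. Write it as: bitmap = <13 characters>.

bitmap = .............

[1] create(a) — a=0 (map F............)
[2] append(a, 2) — a=0,1,2 (map FFF..........)
[3] append(a, 3) — a=0,1,2,3,4,5 (map FFFFFF.......)
[4] create(b) — a=0,1,2,3,4,5 b=6 (map FFFFFFF......)
[5] truncate(a, 5) — a=0,1,2,3,4 b=6 (map FFFFF.F......)
[6] unlink(a) — b=6 (map ......F......)
[7] unlink(b) —  (map .............)
[8] create(a) — a=0 (map F............)
[9] append(a, 3) — a=0,1,2,3 (map FFFF.........)
[10] unlink(a) —  (map .............)
[11] create(a) — a=0 (map F............)
[12] unlink(a) —  (map .............)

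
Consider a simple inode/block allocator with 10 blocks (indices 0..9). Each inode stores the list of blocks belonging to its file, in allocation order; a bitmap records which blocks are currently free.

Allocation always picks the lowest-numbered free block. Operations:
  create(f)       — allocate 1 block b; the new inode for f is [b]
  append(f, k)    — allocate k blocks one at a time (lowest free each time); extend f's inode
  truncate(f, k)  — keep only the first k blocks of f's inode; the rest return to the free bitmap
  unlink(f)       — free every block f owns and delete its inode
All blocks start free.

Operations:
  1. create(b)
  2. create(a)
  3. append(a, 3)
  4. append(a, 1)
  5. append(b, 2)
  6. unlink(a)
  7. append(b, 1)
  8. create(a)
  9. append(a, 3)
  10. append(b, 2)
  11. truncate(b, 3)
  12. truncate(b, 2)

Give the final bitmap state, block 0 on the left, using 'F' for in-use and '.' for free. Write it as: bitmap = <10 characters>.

create(b): bitmap=F......... | b=[0]
create(a): bitmap=FF........ | a=[1] b=[0]
append(a, 3): bitmap=FFFFF..... | a=[1, 2, 3, 4] b=[0]
append(a, 1): bitmap=FFFFFF.... | a=[1, 2, 3, 4, 5] b=[0]
append(b, 2): bitmap=FFFFFFFF.. | a=[1, 2, 3, 4, 5] b=[0, 6, 7]
unlink(a): bitmap=F.....FF.. | b=[0, 6, 7]
append(b, 1): bitmap=FF....FF.. | b=[0, 6, 7, 1]
create(a): bitmap=FFF...FF.. | a=[2] b=[0, 6, 7, 1]
append(a, 3): bitmap=FFFFFFFF.. | a=[2, 3, 4, 5] b=[0, 6, 7, 1]
append(b, 2): bitmap=FFFFFFFFFF | a=[2, 3, 4, 5] b=[0, 6, 7, 1, 8, 9]
truncate(b, 3): bitmap=F.FFFFFF.. | a=[2, 3, 4, 5] b=[0, 6, 7]
truncate(b, 2): bitmap=F.FFFFF... | a=[2, 3, 4, 5] b=[0, 6]

bitmap = F.FFFFF...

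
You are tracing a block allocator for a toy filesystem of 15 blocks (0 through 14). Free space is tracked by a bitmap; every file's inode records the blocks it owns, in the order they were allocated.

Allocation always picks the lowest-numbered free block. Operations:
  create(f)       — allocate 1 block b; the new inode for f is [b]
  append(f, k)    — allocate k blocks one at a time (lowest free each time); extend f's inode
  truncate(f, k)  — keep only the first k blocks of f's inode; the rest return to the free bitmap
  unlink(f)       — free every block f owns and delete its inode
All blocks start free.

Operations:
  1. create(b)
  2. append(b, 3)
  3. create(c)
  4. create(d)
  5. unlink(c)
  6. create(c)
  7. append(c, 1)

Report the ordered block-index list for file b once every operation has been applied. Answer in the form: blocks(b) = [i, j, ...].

create(b): bitmap=F.............. | b=[0]
append(b, 3): bitmap=FFFF........... | b=[0, 1, 2, 3]
create(c): bitmap=FFFFF.......... | b=[0, 1, 2, 3] c=[4]
create(d): bitmap=FFFFFF......... | b=[0, 1, 2, 3] c=[4] d=[5]
unlink(c): bitmap=FFFF.F......... | b=[0, 1, 2, 3] d=[5]
create(c): bitmap=FFFFFF......... | b=[0, 1, 2, 3] c=[4] d=[5]
append(c, 1): bitmap=FFFFFFF........ | b=[0, 1, 2, 3] c=[4, 6] d=[5]

blocks(b) = [0, 1, 2, 3]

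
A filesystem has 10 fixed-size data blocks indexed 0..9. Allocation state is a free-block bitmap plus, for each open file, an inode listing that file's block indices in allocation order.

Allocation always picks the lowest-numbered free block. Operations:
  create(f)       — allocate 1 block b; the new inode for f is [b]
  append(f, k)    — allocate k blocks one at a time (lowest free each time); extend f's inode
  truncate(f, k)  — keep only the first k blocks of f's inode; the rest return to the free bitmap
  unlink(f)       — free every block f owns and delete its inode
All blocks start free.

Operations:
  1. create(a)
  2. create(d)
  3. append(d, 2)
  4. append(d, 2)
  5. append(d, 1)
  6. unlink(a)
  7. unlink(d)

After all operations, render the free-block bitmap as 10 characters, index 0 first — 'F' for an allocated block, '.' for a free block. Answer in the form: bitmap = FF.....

create(a): bitmap=F......... | a=[0]
create(d): bitmap=FF........ | a=[0] d=[1]
append(d, 2): bitmap=FFFF...... | a=[0] d=[1, 2, 3]
append(d, 2): bitmap=FFFFFF.... | a=[0] d=[1, 2, 3, 4, 5]
append(d, 1): bitmap=FFFFFFF... | a=[0] d=[1, 2, 3, 4, 5, 6]
unlink(a): bitmap=.FFFFFF... | d=[1, 2, 3, 4, 5, 6]
unlink(d): bitmap=.......... | 

bitmap = ..........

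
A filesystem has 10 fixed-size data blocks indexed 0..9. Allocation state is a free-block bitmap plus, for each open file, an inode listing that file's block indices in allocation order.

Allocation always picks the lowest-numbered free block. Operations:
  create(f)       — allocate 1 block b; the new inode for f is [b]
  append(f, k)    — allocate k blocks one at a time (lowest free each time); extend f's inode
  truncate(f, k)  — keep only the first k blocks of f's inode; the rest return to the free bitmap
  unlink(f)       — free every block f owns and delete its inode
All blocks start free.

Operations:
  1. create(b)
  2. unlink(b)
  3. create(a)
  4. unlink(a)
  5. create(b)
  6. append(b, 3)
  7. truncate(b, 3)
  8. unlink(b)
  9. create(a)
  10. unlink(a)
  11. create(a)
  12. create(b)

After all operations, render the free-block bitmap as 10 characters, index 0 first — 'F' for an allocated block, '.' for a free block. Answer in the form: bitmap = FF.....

  1. create(b)  ⇒  F.........  {b→[0]}
  2. unlink(b)  ⇒  ..........  {}
  3. create(a)  ⇒  F.........  {a→[0]}
  4. unlink(a)  ⇒  ..........  {}
  5. create(b)  ⇒  F.........  {b→[0]}
  6. append(b, 3)  ⇒  FFFF......  {b→[0, 1, 2, 3]}
  7. truncate(b, 3)  ⇒  FFF.......  {b→[0, 1, 2]}
  8. unlink(b)  ⇒  ..........  {}
  9. create(a)  ⇒  F.........  {a→[0]}
  10. unlink(a)  ⇒  ..........  {}
  11. create(a)  ⇒  F.........  {a→[0]}
  12. create(b)  ⇒  FF........  {a→[0]; b→[1]}

bitmap = FF........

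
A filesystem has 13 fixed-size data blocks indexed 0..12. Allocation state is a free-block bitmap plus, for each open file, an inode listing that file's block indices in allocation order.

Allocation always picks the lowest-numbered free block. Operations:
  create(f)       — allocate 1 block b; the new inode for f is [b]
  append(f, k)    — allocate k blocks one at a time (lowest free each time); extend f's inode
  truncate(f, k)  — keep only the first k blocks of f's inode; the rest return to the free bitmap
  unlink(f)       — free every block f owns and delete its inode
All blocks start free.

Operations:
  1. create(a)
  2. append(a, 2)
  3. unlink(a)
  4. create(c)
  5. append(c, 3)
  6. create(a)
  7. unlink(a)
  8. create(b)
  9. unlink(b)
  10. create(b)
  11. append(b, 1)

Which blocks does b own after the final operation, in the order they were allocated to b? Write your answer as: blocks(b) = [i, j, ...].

create(a): bitmap=F............ | a=[0]
append(a, 2): bitmap=FFF.......... | a=[0, 1, 2]
unlink(a): bitmap=............. | 
create(c): bitmap=F............ | c=[0]
append(c, 3): bitmap=FFFF......... | c=[0, 1, 2, 3]
create(a): bitmap=FFFFF........ | a=[4] c=[0, 1, 2, 3]
unlink(a): bitmap=FFFF......... | c=[0, 1, 2, 3]
create(b): bitmap=FFFFF........ | b=[4] c=[0, 1, 2, 3]
unlink(b): bitmap=FFFF......... | c=[0, 1, 2, 3]
create(b): bitmap=FFFFF........ | b=[4] c=[0, 1, 2, 3]
append(b, 1): bitmap=FFFFFF....... | b=[4, 5] c=[0, 1, 2, 3]

blocks(b) = [4, 5]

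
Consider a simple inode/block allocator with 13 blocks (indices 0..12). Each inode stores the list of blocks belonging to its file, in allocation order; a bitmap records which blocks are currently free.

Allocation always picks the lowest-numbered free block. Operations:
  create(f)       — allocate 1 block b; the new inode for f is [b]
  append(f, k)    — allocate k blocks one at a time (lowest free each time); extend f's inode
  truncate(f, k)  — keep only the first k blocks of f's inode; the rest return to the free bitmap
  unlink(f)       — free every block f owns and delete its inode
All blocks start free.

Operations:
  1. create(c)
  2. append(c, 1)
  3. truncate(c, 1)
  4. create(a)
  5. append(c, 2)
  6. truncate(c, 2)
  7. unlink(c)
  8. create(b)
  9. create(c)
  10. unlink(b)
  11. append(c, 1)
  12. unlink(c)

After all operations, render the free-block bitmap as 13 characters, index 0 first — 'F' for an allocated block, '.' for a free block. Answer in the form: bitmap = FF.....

  1. create(c)  ⇒  F............  {c→[0]}
  2. append(c, 1)  ⇒  FF...........  {c→[0, 1]}
  3. truncate(c, 1)  ⇒  F............  {c→[0]}
  4. create(a)  ⇒  FF...........  {a→[1]; c→[0]}
  5. append(c, 2)  ⇒  FFFF.........  {a→[1]; c→[0, 2, 3]}
  6. truncate(c, 2)  ⇒  FFF..........  {a→[1]; c→[0, 2]}
  7. unlink(c)  ⇒  .F...........  {a→[1]}
  8. create(b)  ⇒  FF...........  {a→[1]; b→[0]}
  9. create(c)  ⇒  FFF..........  {a→[1]; b→[0]; c→[2]}
  10. unlink(b)  ⇒  .FF..........  {a→[1]; c→[2]}
  11. append(c, 1)  ⇒  FFF..........  {a→[1]; c→[2, 0]}
  12. unlink(c)  ⇒  .F...........  {a→[1]}

bitmap = .F...........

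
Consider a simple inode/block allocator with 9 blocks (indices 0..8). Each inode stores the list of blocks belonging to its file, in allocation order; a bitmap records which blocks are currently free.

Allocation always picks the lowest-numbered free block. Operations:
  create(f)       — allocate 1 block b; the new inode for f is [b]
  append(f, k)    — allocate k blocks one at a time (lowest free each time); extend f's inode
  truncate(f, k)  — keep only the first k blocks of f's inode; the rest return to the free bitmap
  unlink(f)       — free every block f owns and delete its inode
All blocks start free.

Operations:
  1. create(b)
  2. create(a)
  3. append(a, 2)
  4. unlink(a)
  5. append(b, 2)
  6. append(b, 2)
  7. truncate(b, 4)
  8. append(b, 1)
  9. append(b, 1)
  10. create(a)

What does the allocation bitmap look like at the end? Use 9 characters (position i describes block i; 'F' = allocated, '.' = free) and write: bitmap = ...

bitmap = FFFFFFF..

  1. create(b)  ⇒  F........  {b→[0]}
  2. create(a)  ⇒  FF.......  {a→[1]; b→[0]}
  3. append(a, 2)  ⇒  FFFF.....  {a→[1, 2, 3]; b→[0]}
  4. unlink(a)  ⇒  F........  {b→[0]}
  5. append(b, 2)  ⇒  FFF......  {b→[0, 1, 2]}
  6. append(b, 2)  ⇒  FFFFF....  {b→[0, 1, 2, 3, 4]}
  7. truncate(b, 4)  ⇒  FFFF.....  {b→[0, 1, 2, 3]}
  8. append(b, 1)  ⇒  FFFFF....  {b→[0, 1, 2, 3, 4]}
  9. append(b, 1)  ⇒  FFFFFF...  {b→[0, 1, 2, 3, 4, 5]}
  10. create(a)  ⇒  FFFFFFF..  {a→[6]; b→[0, 1, 2, 3, 4, 5]}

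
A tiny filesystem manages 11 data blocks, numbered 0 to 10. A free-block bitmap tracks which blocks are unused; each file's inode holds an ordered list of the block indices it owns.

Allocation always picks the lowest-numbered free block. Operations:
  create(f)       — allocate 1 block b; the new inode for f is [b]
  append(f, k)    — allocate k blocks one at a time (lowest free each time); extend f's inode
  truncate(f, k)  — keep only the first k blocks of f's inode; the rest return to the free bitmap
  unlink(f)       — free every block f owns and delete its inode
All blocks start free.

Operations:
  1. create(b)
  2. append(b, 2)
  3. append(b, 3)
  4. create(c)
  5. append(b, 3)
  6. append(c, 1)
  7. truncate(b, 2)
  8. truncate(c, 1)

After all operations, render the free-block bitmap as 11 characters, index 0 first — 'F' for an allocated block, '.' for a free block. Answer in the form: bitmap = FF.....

bitmap = FF....F....

create(b): bitmap=F.......... | b=[0]
append(b, 2): bitmap=FFF........ | b=[0, 1, 2]
append(b, 3): bitmap=FFFFFF..... | b=[0, 1, 2, 3, 4, 5]
create(c): bitmap=FFFFFFF.... | b=[0, 1, 2, 3, 4, 5] c=[6]
append(b, 3): bitmap=FFFFFFFFFF. | b=[0, 1, 2, 3, 4, 5, 7, 8, 9] c=[6]
append(c, 1): bitmap=FFFFFFFFFFF | b=[0, 1, 2, 3, 4, 5, 7, 8, 9] c=[6, 10]
truncate(b, 2): bitmap=FF....F...F | b=[0, 1] c=[6, 10]
truncate(c, 1): bitmap=FF....F.... | b=[0, 1] c=[6]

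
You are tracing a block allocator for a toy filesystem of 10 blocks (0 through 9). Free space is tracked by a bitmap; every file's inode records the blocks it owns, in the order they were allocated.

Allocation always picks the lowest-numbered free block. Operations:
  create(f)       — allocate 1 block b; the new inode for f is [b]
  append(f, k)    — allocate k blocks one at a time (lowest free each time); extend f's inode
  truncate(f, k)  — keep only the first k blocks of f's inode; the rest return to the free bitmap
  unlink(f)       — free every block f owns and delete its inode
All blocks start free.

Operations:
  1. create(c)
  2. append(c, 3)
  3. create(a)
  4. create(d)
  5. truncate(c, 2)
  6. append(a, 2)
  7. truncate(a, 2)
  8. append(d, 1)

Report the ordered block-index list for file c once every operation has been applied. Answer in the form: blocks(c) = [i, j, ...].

blocks(c) = [0, 1]

[1] create(c) — c=0 (map F.........)
[2] append(c, 3) — c=0,1,2,3 (map FFFF......)
[3] create(a) — a=4 c=0,1,2,3 (map FFFFF.....)
[4] create(d) — a=4 c=0,1,2,3 d=5 (map FFFFFF....)
[5] truncate(c, 2) — a=4 c=0,1 d=5 (map FF..FF....)
[6] append(a, 2) — a=4,2,3 c=0,1 d=5 (map FFFFFF....)
[7] truncate(a, 2) — a=4,2 c=0,1 d=5 (map FFF.FF....)
[8] append(d, 1) — a=4,2 c=0,1 d=5,3 (map FFFFFF....)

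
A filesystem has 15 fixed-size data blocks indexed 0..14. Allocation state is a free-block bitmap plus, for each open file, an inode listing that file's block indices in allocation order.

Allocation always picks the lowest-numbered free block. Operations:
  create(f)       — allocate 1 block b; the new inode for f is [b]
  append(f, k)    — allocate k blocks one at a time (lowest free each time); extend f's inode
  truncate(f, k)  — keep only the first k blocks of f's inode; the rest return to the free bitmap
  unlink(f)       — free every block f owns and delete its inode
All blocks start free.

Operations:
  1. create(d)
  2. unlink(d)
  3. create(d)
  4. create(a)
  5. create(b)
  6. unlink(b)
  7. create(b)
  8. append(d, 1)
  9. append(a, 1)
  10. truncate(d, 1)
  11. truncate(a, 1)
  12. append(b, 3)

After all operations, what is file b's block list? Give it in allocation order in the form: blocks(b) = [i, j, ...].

blocks(b) = [2, 3, 4, 5]

  1. create(d)  ⇒  F..............  {d→[0]}
  2. unlink(d)  ⇒  ...............  {}
  3. create(d)  ⇒  F..............  {d→[0]}
  4. create(a)  ⇒  FF.............  {a→[1]; d→[0]}
  5. create(b)  ⇒  FFF............  {a→[1]; b→[2]; d→[0]}
  6. unlink(b)  ⇒  FF.............  {a→[1]; d→[0]}
  7. create(b)  ⇒  FFF............  {a→[1]; b→[2]; d→[0]}
  8. append(d, 1)  ⇒  FFFF...........  {a→[1]; b→[2]; d→[0, 3]}
  9. append(a, 1)  ⇒  FFFFF..........  {a→[1, 4]; b→[2]; d→[0, 3]}
  10. truncate(d, 1)  ⇒  FFF.F..........  {a→[1, 4]; b→[2]; d→[0]}
  11. truncate(a, 1)  ⇒  FFF............  {a→[1]; b→[2]; d→[0]}
  12. append(b, 3)  ⇒  FFFFFF.........  {a→[1]; b→[2, 3, 4, 5]; d→[0]}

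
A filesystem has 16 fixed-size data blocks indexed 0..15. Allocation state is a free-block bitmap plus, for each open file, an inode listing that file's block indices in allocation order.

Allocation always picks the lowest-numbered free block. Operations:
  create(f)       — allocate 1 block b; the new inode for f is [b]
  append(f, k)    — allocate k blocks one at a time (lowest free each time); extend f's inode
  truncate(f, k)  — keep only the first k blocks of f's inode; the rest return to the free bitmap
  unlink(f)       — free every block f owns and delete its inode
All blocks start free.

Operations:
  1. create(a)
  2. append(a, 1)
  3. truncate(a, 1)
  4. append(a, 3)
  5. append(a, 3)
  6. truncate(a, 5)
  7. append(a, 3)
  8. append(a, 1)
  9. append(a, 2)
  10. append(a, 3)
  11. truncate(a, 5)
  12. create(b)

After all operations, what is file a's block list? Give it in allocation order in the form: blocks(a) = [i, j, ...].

blocks(a) = [0, 1, 2, 3, 4]

after create(a) → a:[0]  free=[F...............]
after append(a, 1) → a:[0, 1]  free=[FF..............]
after truncate(a, 1) → a:[0]  free=[F...............]
after append(a, 3) → a:[0, 1, 2, 3]  free=[FFFF............]
after append(a, 3) → a:[0, 1, 2, 3, 4, 5, 6]  free=[FFFFFFF.........]
after truncate(a, 5) → a:[0, 1, 2, 3, 4]  free=[FFFFF...........]
after append(a, 3) → a:[0, 1, 2, 3, 4, 5, 6, 7]  free=[FFFFFFFF........]
after append(a, 1) → a:[0, 1, 2, 3, 4, 5, 6, 7, 8]  free=[FFFFFFFFF.......]
after append(a, 2) → a:[0, 1, 2, 3, 4, 5, 6, 7, 8, 9, 10]  free=[FFFFFFFFFFF.....]
after append(a, 3) → a:[0, 1, 2, 3, 4, 5, 6, 7, 8, 9, 10, 11, 12, 13]  free=[FFFFFFFFFFFFFF..]
after truncate(a, 5) → a:[0, 1, 2, 3, 4]  free=[FFFFF...........]
after create(b) → a:[0, 1, 2, 3, 4], b:[5]  free=[FFFFFF..........]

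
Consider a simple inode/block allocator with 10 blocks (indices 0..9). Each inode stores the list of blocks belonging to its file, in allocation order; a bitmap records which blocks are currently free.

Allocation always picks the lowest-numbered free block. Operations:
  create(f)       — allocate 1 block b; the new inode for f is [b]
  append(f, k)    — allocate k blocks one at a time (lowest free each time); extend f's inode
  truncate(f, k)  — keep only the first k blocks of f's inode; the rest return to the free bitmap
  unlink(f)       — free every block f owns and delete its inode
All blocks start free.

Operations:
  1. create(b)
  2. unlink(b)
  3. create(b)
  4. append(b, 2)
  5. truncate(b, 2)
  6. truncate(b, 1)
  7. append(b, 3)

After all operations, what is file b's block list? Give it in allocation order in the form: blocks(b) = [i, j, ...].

blocks(b) = [0, 1, 2, 3]

after create(b) → b:[0]  free=[F.........]
after unlink(b) →   free=[..........]
after create(b) → b:[0]  free=[F.........]
after append(b, 2) → b:[0, 1, 2]  free=[FFF.......]
after truncate(b, 2) → b:[0, 1]  free=[FF........]
after truncate(b, 1) → b:[0]  free=[F.........]
after append(b, 3) → b:[0, 1, 2, 3]  free=[FFFF......]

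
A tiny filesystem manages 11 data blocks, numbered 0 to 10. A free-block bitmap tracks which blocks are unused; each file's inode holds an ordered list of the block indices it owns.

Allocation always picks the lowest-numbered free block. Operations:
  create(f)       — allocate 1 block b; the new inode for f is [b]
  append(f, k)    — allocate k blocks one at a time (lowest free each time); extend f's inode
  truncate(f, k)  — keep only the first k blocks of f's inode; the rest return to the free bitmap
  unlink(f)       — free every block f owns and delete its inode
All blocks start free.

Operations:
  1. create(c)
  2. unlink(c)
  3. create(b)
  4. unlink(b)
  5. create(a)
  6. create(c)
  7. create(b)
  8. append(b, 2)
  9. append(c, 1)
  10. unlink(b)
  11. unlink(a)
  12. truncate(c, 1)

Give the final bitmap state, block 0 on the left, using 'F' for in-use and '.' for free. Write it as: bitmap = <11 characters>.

bitmap = .F.........

  1. create(c)  ⇒  F..........  {c→[0]}
  2. unlink(c)  ⇒  ...........  {}
  3. create(b)  ⇒  F..........  {b→[0]}
  4. unlink(b)  ⇒  ...........  {}
  5. create(a)  ⇒  F..........  {a→[0]}
  6. create(c)  ⇒  FF.........  {a→[0]; c→[1]}
  7. create(b)  ⇒  FFF........  {a→[0]; b→[2]; c→[1]}
  8. append(b, 2)  ⇒  FFFFF......  {a→[0]; b→[2, 3, 4]; c→[1]}
  9. append(c, 1)  ⇒  FFFFFF.....  {a→[0]; b→[2, 3, 4]; c→[1, 5]}
  10. unlink(b)  ⇒  FF...F.....  {a→[0]; c→[1, 5]}
  11. unlink(a)  ⇒  .F...F.....  {c→[1, 5]}
  12. truncate(c, 1)  ⇒  .F.........  {c→[1]}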